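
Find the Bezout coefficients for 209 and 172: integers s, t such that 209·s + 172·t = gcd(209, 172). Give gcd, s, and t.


Euclidean algorithm on (209, 172) — divide until remainder is 0:
  209 = 1 · 172 + 37
  172 = 4 · 37 + 24
  37 = 1 · 24 + 13
  24 = 1 · 13 + 11
  13 = 1 · 11 + 2
  11 = 5 · 2 + 1
  2 = 2 · 1 + 0
gcd(209, 172) = 1.
Track Bezout coefficients alongside the remainders: start with r₀ = 209 = a·1 + b·0 (s = 1, t = 0) and r₁ = 172 = a·0 + b·1 (s = 0, t = 1); each new remainder r_{k+1} = r_{k-1} − q_k·r_k inherits s_{k+1} = s_{k-1} − q_k·s_k, t_{k+1} = t_{k-1} − q_k·t_k, so r_k = a·s_k + b·t_k at every step:
  q = 1: r = 37, s = 1 − 1·0 = 1, t = 0 − 1·1 = -1  (check: 209·1 + 172·(-1) = 37)
  q = 4: r = 24, s = 0 − 4·1 = -4, t = 1 − 4·(-1) = 5  (check: 209·(-4) + 172·5 = 24)
  q = 1: r = 13, s = 1 − 1·(-4) = 5, t = -1 − 1·5 = -6  (check: 209·5 + 172·(-6) = 13)
  q = 1: r = 11, s = -4 − 1·5 = -9, t = 5 − 1·(-6) = 11  (check: 209·(-9) + 172·11 = 11)
  q = 1: r = 2, s = 5 − 1·(-9) = 14, t = -6 − 1·11 = -17  (check: 209·14 + 172·(-17) = 2)
  q = 5: r = 1, s = -9 − 5·14 = -79, t = 11 − 5·(-17) = 96  (check: 209·(-79) + 172·96 = 1)
The row with r = 1 (the gcd) gives the Bezout coefficients s = -79, t = 96.
Result: 209 · (-79) + 172 · (96) = 1.

gcd(209, 172) = 1; s = -79, t = 96 (check: 209·(-79) + 172·96 = 1).


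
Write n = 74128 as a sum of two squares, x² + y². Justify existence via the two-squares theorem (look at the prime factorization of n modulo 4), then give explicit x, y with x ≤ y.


Step 1: Factor n = 74128 = 2^4 · 41 · 113.
Step 2: Check the mod-4 condition on each prime factor: 2 = 2 (special); 41 ≡ 1 (mod 4), exponent 1; 113 ≡ 1 (mod 4), exponent 1.
All primes ≡ 3 (mod 4) appear to even exponent (or don't appear), so by the two-squares theorem n IS expressible as a sum of two squares.
Step 3: Build a representation. Group n = k² · m with k = 4 and m = 41 · 113 = 4633 (a product of primes ≡ 1 (mod 4)); a representation of m scales to one of n via (k·x)² + (k·y)² = k²(x² + y²). Each prime p ≡ 1 (mod 4) is itself a sum of two squares; find a² by testing p − a² for a perfect square:
  41: 41 − 1² = 40, 41 − 2² = 37, 41 − 3² = 32, 41 − 4² = 25 = 5² ⇒ 41 = 4² + 5².
  113: 113 − 1² = 112, 113 − 2² = 109, 113 − 3² = 104, 113 − 4² = 97, 113 − 5² = 88, 113 − 6² = 77, 113 − 7² = 64 = 8² ⇒ 113 = 7² + 8².
  Combine using the Brahmagupta–Fibonacci identity (a² + b²)(c² + d²) = (ac − bd)² + (ad + bc)² = (ac + bd)² + (ad − bc)²:
  41 · 113 = 4633: from (4² + 5²)(7² + 8²), take (4·7 − 5·8, 4·8 + 5·7) = (28 − 40, 32 + 35) = (-12, 67); dropping signs (only squares matter) gives (12, 67); check 12² + 67² = 144 + 4489 = 4633 ✓.
  Scale by k = 4: (4·12, 4·67) = (48, 268).
Step 4: Order so x ≤ y and verify: 48² + 268² = 2304 + 71824 = 74128 = n. ✓

n = 74128 = 48² + 268² (one valid representation with x ≤ y).


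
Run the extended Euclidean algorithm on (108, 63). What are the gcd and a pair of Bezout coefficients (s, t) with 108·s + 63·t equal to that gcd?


Euclidean algorithm on (108, 63) — divide until remainder is 0:
  108 = 1 · 63 + 45
  63 = 1 · 45 + 18
  45 = 2 · 18 + 9
  18 = 2 · 9 + 0
gcd(108, 63) = 9.
Track Bezout coefficients alongside the remainders: start with r₀ = 108 = a·1 + b·0 (s = 1, t = 0) and r₁ = 63 = a·0 + b·1 (s = 0, t = 1); each new remainder r_{k+1} = r_{k-1} − q_k·r_k inherits s_{k+1} = s_{k-1} − q_k·s_k, t_{k+1} = t_{k-1} − q_k·t_k, so r_k = a·s_k + b·t_k at every step:
  q = 1: r = 45, s = 1 − 1·0 = 1, t = 0 − 1·1 = -1  (check: 108·1 + 63·(-1) = 45)
  q = 1: r = 18, s = 0 − 1·1 = -1, t = 1 − 1·(-1) = 2  (check: 108·(-1) + 63·2 = 18)
  q = 2: r = 9, s = 1 − 2·(-1) = 3, t = -1 − 2·2 = -5  (check: 108·3 + 63·(-5) = 9)
The row with r = 9 (the gcd) gives the Bezout coefficients s = 3, t = -5.
Result: 108 · (3) + 63 · (-5) = 9.

gcd(108, 63) = 9; s = 3, t = -5 (check: 108·3 + 63·(-5) = 9).


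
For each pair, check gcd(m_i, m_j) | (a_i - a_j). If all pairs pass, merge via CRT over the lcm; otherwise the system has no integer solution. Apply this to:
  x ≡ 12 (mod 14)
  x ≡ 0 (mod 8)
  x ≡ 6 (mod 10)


Moduli 14, 8, 10 are not pairwise coprime, so CRT works modulo lcm(m_i) when all pairwise compatibility conditions hold.
Pairwise compatibility: gcd(m_i, m_j) must divide a_i - a_j for every pair.
Merge one congruence at a time:
  Start: x ≡ 12 (mod 14).
  Combine with x ≡ 0 (mod 8): gcd(14, 8) = 2; 0 - 12 = -12, which IS divisible by 2, so compatible.
    Write x = 12 + 14·t and substitute into x ≡ 0 (mod 8): 14·t ≡ 0 − 12 = -12 (mod 8).
    Divide the congruence (and modulus) by g = 2: 7·t ≡ -6 (mod 4).
    Reduce coefficients mod 4: 3·t ≡ 2 (mod 4).
    The inverse of 3 mod 4 is 3 (since 3·3 = 9 = 2·4 + 1), so t ≡ 3·2 = 6 ≡ 2 (mod 4).
    Then x = 12 + 14·2 = 40, valid modulo lcm(14, 8) = 56: x ≡ 40 (mod 56).
  Combine with x ≡ 6 (mod 10): gcd(56, 10) = 2; 6 - 40 = -34, which IS divisible by 2, so compatible.
    Write x = 40 + 56·t and substitute into x ≡ 6 (mod 10): 56·t ≡ 6 − 40 = -34 (mod 10).
    Divide the congruence (and modulus) by g = 2: 28·t ≡ -17 (mod 5).
    Reduce coefficients mod 5: 3·t ≡ 3 (mod 5).
    The inverse of 3 mod 5 is 2 (since 3·2 = 6 = 1·5 + 1), so t ≡ 2·3 = 6 ≡ 1 (mod 5).
    Then x = 40 + 56·1 = 96, valid modulo lcm(56, 10) = 280: x ≡ 96 (mod 280).
Verify: 96 mod 14 = 12, 96 mod 8 = 0, 96 mod 10 = 6.

x ≡ 96 (mod 280).


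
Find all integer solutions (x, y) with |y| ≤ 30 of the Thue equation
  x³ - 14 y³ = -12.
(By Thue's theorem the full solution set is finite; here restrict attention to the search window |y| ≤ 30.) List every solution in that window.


The equation is x³ - 14y³ = -12. For fixed y, x³ = 14·y³ − 12, so a solution requires the RHS to be a perfect cube.
Strategy: iterate y from -30 to 30, compute RHS = 14·y³ − 12, and check whether it is a (positive or negative) perfect cube.
Check small values of y:
  y = 0: RHS = -12 is not a perfect cube.
  y = 1: RHS = 2 is not a perfect cube.
  y = -1: RHS = -26 is not a perfect cube.
  y = 2: RHS = 100 is not a perfect cube.
  y = -2: RHS = -124 is not a perfect cube.
  y = 3: RHS = 366 is not a perfect cube.
  y = -3: RHS = -390 is not a perfect cube.
Continuing the search up to |y| = 30 finds no solutions either.
No (x, y) in the scanned range satisfies the equation.

No integer solutions with |y| ≤ 30.


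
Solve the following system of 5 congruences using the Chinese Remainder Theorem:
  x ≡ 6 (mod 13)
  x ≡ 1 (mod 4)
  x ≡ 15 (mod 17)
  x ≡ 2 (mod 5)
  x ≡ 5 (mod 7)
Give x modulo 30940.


Product of moduli M = 13 · 4 · 17 · 5 · 7 = 30940.
Merge one congruence at a time:
  Start: x ≡ 6 (mod 13).
  Combine with x ≡ 1 (mod 4); new modulus lcm = 52.
    Write x = 6 + 13·t and substitute into x ≡ 1 (mod 4): 13·t ≡ 1 − 6 = -5 (mod 4).
    Reduce coefficients mod 4: 1·t ≡ 3 (mod 4).
    So t ≡ 3 (mod 4).
    Then x = 6 + 13·3 = 45, valid modulo lcm(13, 4) = 52: x ≡ 45 (mod 52).
  Combine with x ≡ 15 (mod 17); new modulus lcm = 884.
    Write x = 45 + 52·t and substitute into x ≡ 15 (mod 17): 52·t ≡ 15 − 45 = -30 (mod 17).
    Reduce coefficients mod 17: 1·t ≡ 4 (mod 17).
    So t ≡ 4 (mod 17).
    Then x = 45 + 52·4 = 253, valid modulo lcm(52, 17) = 884: x ≡ 253 (mod 884).
  Combine with x ≡ 2 (mod 5); new modulus lcm = 4420.
    Write x = 253 + 884·t and substitute into x ≡ 2 (mod 5): 884·t ≡ 2 − 253 = -251 (mod 5).
    Reduce coefficients mod 5: 4·t ≡ 4 (mod 5).
    The inverse of 4 mod 5 is 4 (since 4·4 = 16 = 3·5 + 1), so t ≡ 4·4 = 16 ≡ 1 (mod 5).
    Then x = 253 + 884·1 = 1137, valid modulo lcm(884, 5) = 4420: x ≡ 1137 (mod 4420).
  Combine with x ≡ 5 (mod 7); new modulus lcm = 30940.
    Write x = 1137 + 4420·t and substitute into x ≡ 5 (mod 7): 4420·t ≡ 5 − 1137 = -1132 (mod 7).
    Reduce coefficients mod 7: 3·t ≡ 2 (mod 7).
    The inverse of 3 mod 7 is 5 (since 3·5 = 15 = 2·7 + 1), so t ≡ 5·2 = 10 ≡ 3 (mod 7).
    Then x = 1137 + 4420·3 = 14397, valid modulo lcm(4420, 7) = 30940: x ≡ 14397 (mod 30940).
Verify against each original: 14397 mod 13 = 6, 14397 mod 4 = 1, 14397 mod 17 = 15, 14397 mod 5 = 2, 14397 mod 7 = 5.

x ≡ 14397 (mod 30940).


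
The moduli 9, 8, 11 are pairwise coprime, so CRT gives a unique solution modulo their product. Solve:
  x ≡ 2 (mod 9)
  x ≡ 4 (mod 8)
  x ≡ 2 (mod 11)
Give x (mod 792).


Moduli 9, 8, 11 are pairwise coprime; by CRT there is a unique solution modulo M = 9 · 8 · 11 = 792.
Solve pairwise, accumulating the modulus:
  Start with x ≡ 2 (mod 9).
  Combine with x ≡ 4 (mod 8): since gcd(9, 8) = 1, we get a unique residue mod 72.
    Write x = 2 + 9·t and substitute into x ≡ 4 (mod 8): 9·t ≡ 4 − 2 = 2 (mod 8).
    Reduce coefficients mod 8: 1·t ≡ 2 (mod 8).
    So t ≡ 2 (mod 8).
    Then x = 2 + 9·2 = 20, valid modulo lcm(9, 8) = 72: x ≡ 20 (mod 72).
  Combine with x ≡ 2 (mod 11): since gcd(72, 11) = 1, we get a unique residue mod 792.
    Write x = 20 + 72·t and substitute into x ≡ 2 (mod 11): 72·t ≡ 2 − 20 = -18 (mod 11).
    Reduce coefficients mod 11: 6·t ≡ 4 (mod 11).
    The inverse of 6 mod 11 is 2 (since 6·2 = 12 = 1·11 + 1), so t ≡ 2·4 = 8 ≡ 8 (mod 11).
    Then x = 20 + 72·8 = 596, valid modulo lcm(72, 11) = 792: x ≡ 596 (mod 792).
Verify: 596 mod 9 = 2 ✓, 596 mod 8 = 4 ✓, 596 mod 11 = 2 ✓.

x ≡ 596 (mod 792).


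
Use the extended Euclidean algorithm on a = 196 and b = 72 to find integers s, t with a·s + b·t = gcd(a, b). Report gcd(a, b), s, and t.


Euclidean algorithm on (196, 72) — divide until remainder is 0:
  196 = 2 · 72 + 52
  72 = 1 · 52 + 20
  52 = 2 · 20 + 12
  20 = 1 · 12 + 8
  12 = 1 · 8 + 4
  8 = 2 · 4 + 0
gcd(196, 72) = 4.
Track Bezout coefficients alongside the remainders: start with r₀ = 196 = a·1 + b·0 (s = 1, t = 0) and r₁ = 72 = a·0 + b·1 (s = 0, t = 1); each new remainder r_{k+1} = r_{k-1} − q_k·r_k inherits s_{k+1} = s_{k-1} − q_k·s_k, t_{k+1} = t_{k-1} − q_k·t_k, so r_k = a·s_k + b·t_k at every step:
  q = 2: r = 52, s = 1 − 2·0 = 1, t = 0 − 2·1 = -2  (check: 196·1 + 72·(-2) = 52)
  q = 1: r = 20, s = 0 − 1·1 = -1, t = 1 − 1·(-2) = 3  (check: 196·(-1) + 72·3 = 20)
  q = 2: r = 12, s = 1 − 2·(-1) = 3, t = -2 − 2·3 = -8  (check: 196·3 + 72·(-8) = 12)
  q = 1: r = 8, s = -1 − 1·3 = -4, t = 3 − 1·(-8) = 11  (check: 196·(-4) + 72·11 = 8)
  q = 1: r = 4, s = 3 − 1·(-4) = 7, t = -8 − 1·11 = -19  (check: 196·7 + 72·(-19) = 4)
The row with r = 4 (the gcd) gives the Bezout coefficients s = 7, t = -19.
Result: 196 · (7) + 72 · (-19) = 4.

gcd(196, 72) = 4; s = 7, t = -19 (check: 196·7 + 72·(-19) = 4).


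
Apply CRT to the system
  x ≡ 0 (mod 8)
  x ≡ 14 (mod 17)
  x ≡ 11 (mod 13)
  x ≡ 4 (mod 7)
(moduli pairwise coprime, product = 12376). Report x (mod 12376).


Product of moduli M = 8 · 17 · 13 · 7 = 12376.
Merge one congruence at a time:
  Start: x ≡ 0 (mod 8).
  Combine with x ≡ 14 (mod 17); new modulus lcm = 136.
    Write x = 0 + 8·t and substitute into x ≡ 14 (mod 17): 8·t ≡ 14 − 0 = 14 (mod 17).
    The inverse of 8 mod 17 is 15 (since 8·15 = 120 = 7·17 + 1), so t ≡ 15·14 = 210 ≡ 6 (mod 17).
    Then x = 0 + 8·6 = 48, valid modulo lcm(8, 17) = 136: x ≡ 48 (mod 136).
  Combine with x ≡ 11 (mod 13); new modulus lcm = 1768.
    Write x = 48 + 136·t and substitute into x ≡ 11 (mod 13): 136·t ≡ 11 − 48 = -37 (mod 13).
    Reduce coefficients mod 13: 6·t ≡ 2 (mod 13).
    The inverse of 6 mod 13 is 11 (since 6·11 = 66 = 5·13 + 1), so t ≡ 11·2 = 22 ≡ 9 (mod 13).
    Then x = 48 + 136·9 = 1272, valid modulo lcm(136, 13) = 1768: x ≡ 1272 (mod 1768).
  Combine with x ≡ 4 (mod 7); new modulus lcm = 12376.
    Write x = 1272 + 1768·t and substitute into x ≡ 4 (mod 7): 1768·t ≡ 4 − 1272 = -1268 (mod 7).
    Reduce coefficients mod 7: 4·t ≡ 6 (mod 7).
    The inverse of 4 mod 7 is 2 (since 4·2 = 8 = 1·7 + 1), so t ≡ 2·6 = 12 ≡ 5 (mod 7).
    Then x = 1272 + 1768·5 = 10112, valid modulo lcm(1768, 7) = 12376: x ≡ 10112 (mod 12376).
Verify against each original: 10112 mod 8 = 0, 10112 mod 17 = 14, 10112 mod 13 = 11, 10112 mod 7 = 4.

x ≡ 10112 (mod 12376).


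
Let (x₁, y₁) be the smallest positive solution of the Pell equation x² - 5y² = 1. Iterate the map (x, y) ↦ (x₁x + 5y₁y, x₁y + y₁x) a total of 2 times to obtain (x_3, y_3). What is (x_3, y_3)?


Step 1: Find the fundamental solution (x₁, y₁) of x² - 5y² = 1.
  Expand √5 as a continued fraction. a₀ = ⌊√5⌋ = 2; iterate m_{k+1} = d_k·a_k − m_k, d_{k+1} = (5 − m_{k+1}²)/d_k, a_{k+1} = ⌊(a₀ + m_{k+1})/d_{k+1}⌋ (starting m₀ = 0, d₀ = 1), with convergents p_k = a_k·p_{k-1} + p_{k-2}, q_k = a_k·q_{k-1} + q_{k-2} (p₋₁ = 1, q₋₁ = 0):
  k = 0: a₀ = 2; p₀/q₀ = 2/1; p₀² − 5·q₀² = 4 − 5 = -1.
  k = 1: m = 2, d = 1, a = ⌊(2 + 2)/1⌋ = 4; p/q = (4·2 + 1)/(4·1 + 0) = 9/4; p² − 5·q² = 81 − 80 = 1.
  The first convergent with p² − 5·q² = 1 gives the fundamental solution (x₁, y₁) = (9, 4).
Step 2: Apply the recurrence (x_{n+1}, y_{n+1}) = (x₁x_n + 5y₁y_n, x₁y_n + y₁x_n) repeatedly.
  From (x_1, y_1) = (9, 4): x_2 = 9·9 + 5·4·4 = 161; y_2 = 9·4 + 4·9 = 72.
  From (x_2, y_2) = (161, 72): x_3 = 9·161 + 5·4·72 = 2889; y_3 = 9·72 + 4·161 = 1292.
Step 3: Verify x_3² - 5·y_3² = 8346321 - 8346320 = 1 (should be 1). ✓

(x_1, y_1) = (9, 4); (x_3, y_3) = (2889, 1292).


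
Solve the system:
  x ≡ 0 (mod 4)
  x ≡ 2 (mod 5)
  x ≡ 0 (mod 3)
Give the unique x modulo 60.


Moduli 4, 5, 3 are pairwise coprime; by CRT there is a unique solution modulo M = 4 · 5 · 3 = 60.
Solve pairwise, accumulating the modulus:
  Start with x ≡ 0 (mod 4).
  Combine with x ≡ 2 (mod 5): since gcd(4, 5) = 1, we get a unique residue mod 20.
    Write x = 0 + 4·t and substitute into x ≡ 2 (mod 5): 4·t ≡ 2 − 0 = 2 (mod 5).
    The inverse of 4 mod 5 is 4 (since 4·4 = 16 = 3·5 + 1), so t ≡ 4·2 = 8 ≡ 3 (mod 5).
    Then x = 0 + 4·3 = 12, valid modulo lcm(4, 5) = 20: x ≡ 12 (mod 20).
  Combine with x ≡ 0 (mod 3): since gcd(20, 3) = 1, we get a unique residue mod 60.
    Write x = 12 + 20·t and substitute into x ≡ 0 (mod 3): 20·t ≡ 0 − 12 = -12 (mod 3).
    Reduce coefficients mod 3: 2·t ≡ 0 (mod 3).
    The inverse of 2 mod 3 is 2 (since 2·2 = 4 = 1·3 + 1), so t ≡ 2·0 = 0 ≡ 0 (mod 3).
    Then x = 12 + 20·0 = 12, valid modulo lcm(20, 3) = 60: x ≡ 12 (mod 60).
Verify: 12 mod 4 = 0 ✓, 12 mod 5 = 2 ✓, 12 mod 3 = 0 ✓.

x ≡ 12 (mod 60).


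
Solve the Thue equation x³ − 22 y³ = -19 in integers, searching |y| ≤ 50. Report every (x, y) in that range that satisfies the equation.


The equation is x³ - 22y³ = -19. For fixed y, x³ = 22·y³ − 19, so a solution requires the RHS to be a perfect cube.
Strategy: iterate y from -50 to 50, compute RHS = 22·y³ − 19, and check whether it is a (positive or negative) perfect cube.
Check small values of y:
  y = 0: RHS = -19 is not a perfect cube.
  y = 1: RHS = 3 is not a perfect cube.
  y = -1: RHS = -41 is not a perfect cube.
  y = 2: RHS = 157 is not a perfect cube.
  y = -2: RHS = -195 is not a perfect cube.
  y = 3: RHS = 575 is not a perfect cube.
  y = -3: RHS = -613 is not a perfect cube.
Continuing the search up to |y| = 50 finds no solutions either.
No (x, y) in the scanned range satisfies the equation.

No integer solutions with |y| ≤ 50.


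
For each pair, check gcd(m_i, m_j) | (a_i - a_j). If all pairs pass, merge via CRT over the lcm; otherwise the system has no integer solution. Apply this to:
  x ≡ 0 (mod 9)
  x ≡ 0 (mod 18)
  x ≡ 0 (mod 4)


Moduli 9, 18, 4 are not pairwise coprime, so CRT works modulo lcm(m_i) when all pairwise compatibility conditions hold.
Pairwise compatibility: gcd(m_i, m_j) must divide a_i - a_j for every pair.
Merge one congruence at a time:
  Start: x ≡ 0 (mod 9).
  Combine with x ≡ 0 (mod 18): gcd(9, 18) = 9; 0 - 0 = 0, which IS divisible by 9, so compatible.
    Write x = 0 + 9·t and substitute into x ≡ 0 (mod 18): 9·t ≡ 0 − 0 = 0 (mod 18).
    Divide the congruence (and modulus) by g = 9: 1·t ≡ 0 (mod 2).
    So t ≡ 0 (mod 2).
    Then x = 0 + 9·0 = 0, valid modulo lcm(9, 18) = 18: x ≡ 0 (mod 18).
  Combine with x ≡ 0 (mod 4): gcd(18, 4) = 2; 0 - 0 = 0, which IS divisible by 2, so compatible.
    Write x = 0 + 18·t and substitute into x ≡ 0 (mod 4): 18·t ≡ 0 − 0 = 0 (mod 4).
    Divide the congruence (and modulus) by g = 2: 9·t ≡ 0 (mod 2).
    Reduce coefficients mod 2: 1·t ≡ 0 (mod 2).
    So t ≡ 0 (mod 2).
    Then x = 0 + 18·0 = 0, valid modulo lcm(18, 4) = 36: x ≡ 0 (mod 36).
Verify: 0 mod 9 = 0, 0 mod 18 = 0, 0 mod 4 = 0.

x ≡ 0 (mod 36).


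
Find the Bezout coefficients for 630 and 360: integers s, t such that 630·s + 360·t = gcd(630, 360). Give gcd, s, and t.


Euclidean algorithm on (630, 360) — divide until remainder is 0:
  630 = 1 · 360 + 270
  360 = 1 · 270 + 90
  270 = 3 · 90 + 0
gcd(630, 360) = 90.
Track Bezout coefficients alongside the remainders: start with r₀ = 630 = a·1 + b·0 (s = 1, t = 0) and r₁ = 360 = a·0 + b·1 (s = 0, t = 1); each new remainder r_{k+1} = r_{k-1} − q_k·r_k inherits s_{k+1} = s_{k-1} − q_k·s_k, t_{k+1} = t_{k-1} − q_k·t_k, so r_k = a·s_k + b·t_k at every step:
  q = 1: r = 270, s = 1 − 1·0 = 1, t = 0 − 1·1 = -1  (check: 630·1 + 360·(-1) = 270)
  q = 1: r = 90, s = 0 − 1·1 = -1, t = 1 − 1·(-1) = 2  (check: 630·(-1) + 360·2 = 90)
The row with r = 90 (the gcd) gives the Bezout coefficients s = -1, t = 2.
Result: 630 · (-1) + 360 · (2) = 90.

gcd(630, 360) = 90; s = -1, t = 2 (check: 630·(-1) + 360·2 = 90).


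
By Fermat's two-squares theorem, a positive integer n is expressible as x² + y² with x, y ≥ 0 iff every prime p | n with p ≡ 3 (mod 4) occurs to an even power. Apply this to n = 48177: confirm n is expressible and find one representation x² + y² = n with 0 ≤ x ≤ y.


Step 1: Factor n = 48177 = 3^2 · 53 · 101.
Step 2: Check the mod-4 condition on each prime factor: 3 ≡ 3 (mod 4), exponent 2 (must be even); 53 ≡ 1 (mod 4), exponent 1; 101 ≡ 1 (mod 4), exponent 1.
All primes ≡ 3 (mod 4) appear to even exponent (or don't appear), so by the two-squares theorem n IS expressible as a sum of two squares.
Step 3: Build a representation. Group n = k² · m with k = 3 and m = 53 · 101 = 5353 (a product of primes ≡ 1 (mod 4)); a representation of m scales to one of n via (k·x)² + (k·y)² = k²(x² + y²). Each prime p ≡ 1 (mod 4) is itself a sum of two squares; find a² by testing p − a² for a perfect square:
  53: 53 − 1² = 52, 53 − 2² = 49 = 7² ⇒ 53 = 2² + 7².
  101: 101 − 1² = 100 = 10² ⇒ 101 = 1² + 10².
  Combine using the Brahmagupta–Fibonacci identity (a² + b²)(c² + d²) = (ac − bd)² + (ad + bc)² = (ac + bd)² + (ad − bc)²:
  53 · 101 = 5353: from (2² + 7²)(1² + 10²), take (2·1 − 7·10, 2·10 + 7·1) = (2 − 70, 20 + 7) = (-68, 27); dropping signs (only squares matter) gives (68, 27); check 68² + 27² = 4624 + 729 = 5353 ✓.
  Scale by k = 3: (3·68, 3·27) = (204, 81).
Step 4: Order so x ≤ y and verify: 81² + 204² = 6561 + 41616 = 48177 = n. ✓

n = 48177 = 81² + 204² (one valid representation with x ≤ y).


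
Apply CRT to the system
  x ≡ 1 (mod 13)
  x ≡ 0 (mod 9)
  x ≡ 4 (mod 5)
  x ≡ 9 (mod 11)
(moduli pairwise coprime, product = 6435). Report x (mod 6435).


Product of moduli M = 13 · 9 · 5 · 11 = 6435.
Merge one congruence at a time:
  Start: x ≡ 1 (mod 13).
  Combine with x ≡ 0 (mod 9); new modulus lcm = 117.
    Write x = 1 + 13·t and substitute into x ≡ 0 (mod 9): 13·t ≡ 0 − 1 = -1 (mod 9).
    Reduce coefficients mod 9: 4·t ≡ 8 (mod 9).
    The inverse of 4 mod 9 is 7 (since 4·7 = 28 = 3·9 + 1), so t ≡ 7·8 = 56 ≡ 2 (mod 9).
    Then x = 1 + 13·2 = 27, valid modulo lcm(13, 9) = 117: x ≡ 27 (mod 117).
  Combine with x ≡ 4 (mod 5); new modulus lcm = 585.
    Write x = 27 + 117·t and substitute into x ≡ 4 (mod 5): 117·t ≡ 4 − 27 = -23 (mod 5).
    Reduce coefficients mod 5: 2·t ≡ 2 (mod 5).
    The inverse of 2 mod 5 is 3 (since 2·3 = 6 = 1·5 + 1), so t ≡ 3·2 = 6 ≡ 1 (mod 5).
    Then x = 27 + 117·1 = 144, valid modulo lcm(117, 5) = 585: x ≡ 144 (mod 585).
  Combine with x ≡ 9 (mod 11); new modulus lcm = 6435.
    Write x = 144 + 585·t and substitute into x ≡ 9 (mod 11): 585·t ≡ 9 − 144 = -135 (mod 11).
    Reduce coefficients mod 11: 2·t ≡ 8 (mod 11).
    The inverse of 2 mod 11 is 6 (since 2·6 = 12 = 1·11 + 1), so t ≡ 6·8 = 48 ≡ 4 (mod 11).
    Then x = 144 + 585·4 = 2484, valid modulo lcm(585, 11) = 6435: x ≡ 2484 (mod 6435).
Verify against each original: 2484 mod 13 = 1, 2484 mod 9 = 0, 2484 mod 5 = 4, 2484 mod 11 = 9.

x ≡ 2484 (mod 6435).


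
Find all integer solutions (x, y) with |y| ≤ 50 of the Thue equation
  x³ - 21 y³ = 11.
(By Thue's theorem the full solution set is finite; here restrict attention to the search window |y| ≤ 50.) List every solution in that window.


The equation is x³ - 21y³ = 11. For fixed y, x³ = 21·y³ + 11, so a solution requires the RHS to be a perfect cube.
Strategy: iterate y from -50 to 50, compute RHS = 21·y³ + 11, and check whether it is a (positive or negative) perfect cube.
Check small values of y:
  y = 0: RHS = 11 is not a perfect cube.
  y = 1: RHS = 32 is not a perfect cube.
  y = -1: RHS = -10 is not a perfect cube.
  y = 2: RHS = 179 is not a perfect cube.
  y = -2: RHS = -157 is not a perfect cube.
  y = 3: RHS = 578 is not a perfect cube.
  y = -3: RHS = -556 is not a perfect cube.
Continuing the search up to |y| = 50 finds no solutions either.
No (x, y) in the scanned range satisfies the equation.

No integer solutions with |y| ≤ 50.


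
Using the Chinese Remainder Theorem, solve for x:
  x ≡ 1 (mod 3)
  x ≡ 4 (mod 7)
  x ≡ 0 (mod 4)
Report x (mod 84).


Moduli 3, 7, 4 are pairwise coprime; by CRT there is a unique solution modulo M = 3 · 7 · 4 = 84.
Solve pairwise, accumulating the modulus:
  Start with x ≡ 1 (mod 3).
  Combine with x ≡ 4 (mod 7): since gcd(3, 7) = 1, we get a unique residue mod 21.
    Write x = 1 + 3·t and substitute into x ≡ 4 (mod 7): 3·t ≡ 4 − 1 = 3 (mod 7).
    The inverse of 3 mod 7 is 5 (since 3·5 = 15 = 2·7 + 1), so t ≡ 5·3 = 15 ≡ 1 (mod 7).
    Then x = 1 + 3·1 = 4, valid modulo lcm(3, 7) = 21: x ≡ 4 (mod 21).
  Combine with x ≡ 0 (mod 4): since gcd(21, 4) = 1, we get a unique residue mod 84.
    Write x = 4 + 21·t and substitute into x ≡ 0 (mod 4): 21·t ≡ 0 − 4 = -4 (mod 4).
    Reduce coefficients mod 4: 1·t ≡ 0 (mod 4).
    So t ≡ 0 (mod 4).
    Then x = 4 + 21·0 = 4, valid modulo lcm(21, 4) = 84: x ≡ 4 (mod 84).
Verify: 4 mod 3 = 1 ✓, 4 mod 7 = 4 ✓, 4 mod 4 = 0 ✓.

x ≡ 4 (mod 84).


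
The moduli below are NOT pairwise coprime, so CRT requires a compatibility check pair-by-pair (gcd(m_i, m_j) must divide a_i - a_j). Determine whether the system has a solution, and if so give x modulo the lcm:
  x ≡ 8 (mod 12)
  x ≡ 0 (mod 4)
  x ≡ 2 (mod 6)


Moduli 12, 4, 6 are not pairwise coprime, so CRT works modulo lcm(m_i) when all pairwise compatibility conditions hold.
Pairwise compatibility: gcd(m_i, m_j) must divide a_i - a_j for every pair.
Merge one congruence at a time:
  Start: x ≡ 8 (mod 12).
  Combine with x ≡ 0 (mod 4): gcd(12, 4) = 4; 0 - 8 = -8, which IS divisible by 4, so compatible.
    Write x = 8 + 12·t and substitute into x ≡ 0 (mod 4): 12·t ≡ 0 − 8 = -8 (mod 4).
    Divide the congruence (and modulus) by g = 4: 3·t ≡ -2 (mod 1).
    Modulo 1 every t works; take t = 0.
    Then x = 8 + 12·0 = 8, valid modulo lcm(12, 4) = 12: x ≡ 8 (mod 12).
  Combine with x ≡ 2 (mod 6): gcd(12, 6) = 6; 2 - 8 = -6, which IS divisible by 6, so compatible.
    Write x = 8 + 12·t and substitute into x ≡ 2 (mod 6): 12·t ≡ 2 − 8 = -6 (mod 6).
    Divide the congruence (and modulus) by g = 6: 2·t ≡ -1 (mod 1).
    Modulo 1 every t works; take t = 0.
    Then x = 8 + 12·0 = 8, valid modulo lcm(12, 6) = 12: x ≡ 8 (mod 12).
Verify: 8 mod 12 = 8, 8 mod 4 = 0, 8 mod 6 = 2.

x ≡ 8 (mod 12).


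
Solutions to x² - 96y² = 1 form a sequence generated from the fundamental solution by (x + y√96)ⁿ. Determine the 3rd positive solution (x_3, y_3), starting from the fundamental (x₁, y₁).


Step 1: Find the fundamental solution (x₁, y₁) of x² - 96y² = 1.
  Expand √96 as a continued fraction. a₀ = ⌊√96⌋ = 9; iterate m_{k+1} = d_k·a_k − m_k, d_{k+1} = (96 − m_{k+1}²)/d_k, a_{k+1} = ⌊(a₀ + m_{k+1})/d_{k+1}⌋ (starting m₀ = 0, d₀ = 1), with convergents p_k = a_k·p_{k-1} + p_{k-2}, q_k = a_k·q_{k-1} + q_{k-2} (p₋₁ = 1, q₋₁ = 0):
  k = 0: a₀ = 9; p₀/q₀ = 9/1; p₀² − 96·q₀² = 81 − 96 = -15.
  k = 1: m = 9, d = 15, a = ⌊(9 + 9)/15⌋ = 1; p/q = (1·9 + 1)/(1·1 + 0) = 10/1; p² − 96·q² = 100 − 96 = 4.
  k = 2: m = 6, d = 4, a = ⌊(9 + 6)/4⌋ = 3; p/q = (3·10 + 9)/(3·1 + 1) = 39/4; p² − 96·q² = 1521 − 1536 = -15.
  k = 3: m = 6, d = 15, a = ⌊(9 + 6)/15⌋ = 1; p/q = (1·39 + 10)/(1·4 + 1) = 49/5; p² − 96·q² = 2401 − 2400 = 1.
  The first convergent with p² − 96·q² = 1 gives the fundamental solution (x₁, y₁) = (49, 5).
Step 2: Apply the recurrence (x_{n+1}, y_{n+1}) = (x₁x_n + 96y₁y_n, x₁y_n + y₁x_n) repeatedly.
  From (x_1, y_1) = (49, 5): x_2 = 49·49 + 96·5·5 = 4801; y_2 = 49·5 + 5·49 = 490.
  From (x_2, y_2) = (4801, 490): x_3 = 49·4801 + 96·5·490 = 470449; y_3 = 49·490 + 5·4801 = 48015.
Step 3: Verify x_3² - 96·y_3² = 221322261601 - 221322261600 = 1 (should be 1). ✓

(x_1, y_1) = (49, 5); (x_3, y_3) = (470449, 48015).


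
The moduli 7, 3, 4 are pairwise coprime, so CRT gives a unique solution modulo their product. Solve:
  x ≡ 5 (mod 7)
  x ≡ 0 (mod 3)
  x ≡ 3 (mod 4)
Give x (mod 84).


Moduli 7, 3, 4 are pairwise coprime; by CRT there is a unique solution modulo M = 7 · 3 · 4 = 84.
Solve pairwise, accumulating the modulus:
  Start with x ≡ 5 (mod 7).
  Combine with x ≡ 0 (mod 3): since gcd(7, 3) = 1, we get a unique residue mod 21.
    Write x = 5 + 7·t and substitute into x ≡ 0 (mod 3): 7·t ≡ 0 − 5 = -5 (mod 3).
    Reduce coefficients mod 3: 1·t ≡ 1 (mod 3).
    So t ≡ 1 (mod 3).
    Then x = 5 + 7·1 = 12, valid modulo lcm(7, 3) = 21: x ≡ 12 (mod 21).
  Combine with x ≡ 3 (mod 4): since gcd(21, 4) = 1, we get a unique residue mod 84.
    Write x = 12 + 21·t and substitute into x ≡ 3 (mod 4): 21·t ≡ 3 − 12 = -9 (mod 4).
    Reduce coefficients mod 4: 1·t ≡ 3 (mod 4).
    So t ≡ 3 (mod 4).
    Then x = 12 + 21·3 = 75, valid modulo lcm(21, 4) = 84: x ≡ 75 (mod 84).
Verify: 75 mod 7 = 5 ✓, 75 mod 3 = 0 ✓, 75 mod 4 = 3 ✓.

x ≡ 75 (mod 84).


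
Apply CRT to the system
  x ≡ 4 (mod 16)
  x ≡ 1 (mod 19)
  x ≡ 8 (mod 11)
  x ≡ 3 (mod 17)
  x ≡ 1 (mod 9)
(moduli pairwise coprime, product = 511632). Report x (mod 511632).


Product of moduli M = 16 · 19 · 11 · 17 · 9 = 511632.
Merge one congruence at a time:
  Start: x ≡ 4 (mod 16).
  Combine with x ≡ 1 (mod 19); new modulus lcm = 304.
    Write x = 4 + 16·t and substitute into x ≡ 1 (mod 19): 16·t ≡ 1 − 4 = -3 (mod 19).
    Reduce coefficients mod 19: 16·t ≡ 16 (mod 19).
    The inverse of 16 mod 19 is 6 (since 16·6 = 96 = 5·19 + 1), so t ≡ 6·16 = 96 ≡ 1 (mod 19).
    Then x = 4 + 16·1 = 20, valid modulo lcm(16, 19) = 304: x ≡ 20 (mod 304).
  Combine with x ≡ 8 (mod 11); new modulus lcm = 3344.
    Write x = 20 + 304·t and substitute into x ≡ 8 (mod 11): 304·t ≡ 8 − 20 = -12 (mod 11).
    Reduce coefficients mod 11: 7·t ≡ 10 (mod 11).
    The inverse of 7 mod 11 is 8 (since 7·8 = 56 = 5·11 + 1), so t ≡ 8·10 = 80 ≡ 3 (mod 11).
    Then x = 20 + 304·3 = 932, valid modulo lcm(304, 11) = 3344: x ≡ 932 (mod 3344).
  Combine with x ≡ 3 (mod 17); new modulus lcm = 56848.
    Write x = 932 + 3344·t and substitute into x ≡ 3 (mod 17): 3344·t ≡ 3 − 932 = -929 (mod 17).
    Reduce coefficients mod 17: 12·t ≡ 6 (mod 17).
    The inverse of 12 mod 17 is 10 (since 12·10 = 120 = 7·17 + 1), so t ≡ 10·6 = 60 ≡ 9 (mod 17).
    Then x = 932 + 3344·9 = 31028, valid modulo lcm(3344, 17) = 56848: x ≡ 31028 (mod 56848).
  Combine with x ≡ 1 (mod 9); new modulus lcm = 511632.
    Write x = 31028 + 56848·t and substitute into x ≡ 1 (mod 9): 56848·t ≡ 1 − 31028 = -31027 (mod 9).
    Reduce coefficients mod 9: 4·t ≡ 5 (mod 9).
    The inverse of 4 mod 9 is 7 (since 4·7 = 28 = 3·9 + 1), so t ≡ 7·5 = 35 ≡ 8 (mod 9).
    Then x = 31028 + 56848·8 = 485812, valid modulo lcm(56848, 9) = 511632: x ≡ 485812 (mod 511632).
Verify against each original: 485812 mod 16 = 4, 485812 mod 19 = 1, 485812 mod 11 = 8, 485812 mod 17 = 3, 485812 mod 9 = 1.

x ≡ 485812 (mod 511632).


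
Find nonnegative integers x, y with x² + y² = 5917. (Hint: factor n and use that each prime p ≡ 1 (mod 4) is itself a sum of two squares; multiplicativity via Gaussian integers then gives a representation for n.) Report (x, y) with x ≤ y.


Step 1: Factor n = 5917 = 61 · 97.
Step 2: Check the mod-4 condition on each prime factor: 61 ≡ 1 (mod 4), exponent 1; 97 ≡ 1 (mod 4), exponent 1.
All primes ≡ 3 (mod 4) appear to even exponent (or don't appear), so by the two-squares theorem n IS expressible as a sum of two squares.
Step 3: Build a representation. Here n = 61 · 97 is a product of primes ≡ 1 (mod 4). Each prime p ≡ 1 (mod 4) is itself a sum of two squares; find a² by testing p − a² for a perfect square:
  61: 61 − 1² = 60, 61 − 2² = 57, 61 − 3² = 52, 61 − 4² = 45, 61 − 5² = 36 = 6² ⇒ 61 = 5² + 6².
  97: 97 − 1² = 96, 97 − 2² = 93, 97 − 3² = 88, 97 − 4² = 81 = 9² ⇒ 97 = 4² + 9².
  Combine using the Brahmagupta–Fibonacci identity (a² + b²)(c² + d²) = (ac − bd)² + (ad + bc)² = (ac + bd)² + (ad − bc)²:
  61 · 97 = 5917: from (5² + 6²)(4² + 9²), take (5·4 − 6·9, 5·9 + 6·4) = (20 − 54, 45 + 24) = (-34, 69); dropping signs (only squares matter) gives (34, 69); check 34² + 69² = 1156 + 4761 = 5917 ✓.
Step 4: Order so x ≤ y and verify: 34² + 69² = 1156 + 4761 = 5917 = n. ✓

n = 5917 = 34² + 69² (one valid representation with x ≤ y).


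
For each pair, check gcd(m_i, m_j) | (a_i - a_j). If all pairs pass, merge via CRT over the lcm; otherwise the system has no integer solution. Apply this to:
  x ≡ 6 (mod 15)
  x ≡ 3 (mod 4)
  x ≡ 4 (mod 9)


Moduli 15, 4, 9 are not pairwise coprime, so CRT works modulo lcm(m_i) when all pairwise compatibility conditions hold.
Pairwise compatibility: gcd(m_i, m_j) must divide a_i - a_j for every pair.
Merge one congruence at a time:
  Start: x ≡ 6 (mod 15).
  Combine with x ≡ 3 (mod 4): gcd(15, 4) = 1; 3 - 6 = -3, which IS divisible by 1, so compatible.
    Write x = 6 + 15·t and substitute into x ≡ 3 (mod 4): 15·t ≡ 3 − 6 = -3 (mod 4).
    Reduce coefficients mod 4: 3·t ≡ 1 (mod 4).
    The inverse of 3 mod 4 is 3 (since 3·3 = 9 = 2·4 + 1), so t ≡ 3·1 = 3 ≡ 3 (mod 4).
    Then x = 6 + 15·3 = 51, valid modulo lcm(15, 4) = 60: x ≡ 51 (mod 60).
  Combine with x ≡ 4 (mod 9): gcd(60, 9) = 3, and 4 - 51 = -47 is NOT divisible by 3.
    ⇒ system is inconsistent (no integer solution).

No solution (the system is inconsistent).


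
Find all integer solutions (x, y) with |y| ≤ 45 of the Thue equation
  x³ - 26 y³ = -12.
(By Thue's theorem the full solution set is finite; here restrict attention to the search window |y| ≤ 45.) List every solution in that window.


The equation is x³ - 26y³ = -12. For fixed y, x³ = 26·y³ − 12, so a solution requires the RHS to be a perfect cube.
Strategy: iterate y from -45 to 45, compute RHS = 26·y³ − 12, and check whether it is a (positive or negative) perfect cube.
Check small values of y:
  y = 0: RHS = -12 is not a perfect cube.
  y = 1: RHS = 14 is not a perfect cube.
  y = -1: RHS = -38 is not a perfect cube.
  y = 2: RHS = 196 is not a perfect cube.
  y = -2: RHS = -220 is not a perfect cube.
  y = 3: RHS = 690 is not a perfect cube.
  y = -3: RHS = -714 is not a perfect cube.
Continuing the search up to |y| = 45 finds no solutions either.
No (x, y) in the scanned range satisfies the equation.

No integer solutions with |y| ≤ 45.


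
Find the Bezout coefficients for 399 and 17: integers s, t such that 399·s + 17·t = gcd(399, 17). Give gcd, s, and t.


Euclidean algorithm on (399, 17) — divide until remainder is 0:
  399 = 23 · 17 + 8
  17 = 2 · 8 + 1
  8 = 8 · 1 + 0
gcd(399, 17) = 1.
Track Bezout coefficients alongside the remainders: start with r₀ = 399 = a·1 + b·0 (s = 1, t = 0) and r₁ = 17 = a·0 + b·1 (s = 0, t = 1); each new remainder r_{k+1} = r_{k-1} − q_k·r_k inherits s_{k+1} = s_{k-1} − q_k·s_k, t_{k+1} = t_{k-1} − q_k·t_k, so r_k = a·s_k + b·t_k at every step:
  q = 23: r = 8, s = 1 − 23·0 = 1, t = 0 − 23·1 = -23  (check: 399·1 + 17·(-23) = 8)
  q = 2: r = 1, s = 0 − 2·1 = -2, t = 1 − 2·(-23) = 47  (check: 399·(-2) + 17·47 = 1)
The row with r = 1 (the gcd) gives the Bezout coefficients s = -2, t = 47.
Result: 399 · (-2) + 17 · (47) = 1.

gcd(399, 17) = 1; s = -2, t = 47 (check: 399·(-2) + 17·47 = 1).


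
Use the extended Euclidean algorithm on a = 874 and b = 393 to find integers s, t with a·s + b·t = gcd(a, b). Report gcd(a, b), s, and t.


Euclidean algorithm on (874, 393) — divide until remainder is 0:
  874 = 2 · 393 + 88
  393 = 4 · 88 + 41
  88 = 2 · 41 + 6
  41 = 6 · 6 + 5
  6 = 1 · 5 + 1
  5 = 5 · 1 + 0
gcd(874, 393) = 1.
Track Bezout coefficients alongside the remainders: start with r₀ = 874 = a·1 + b·0 (s = 1, t = 0) and r₁ = 393 = a·0 + b·1 (s = 0, t = 1); each new remainder r_{k+1} = r_{k-1} − q_k·r_k inherits s_{k+1} = s_{k-1} − q_k·s_k, t_{k+1} = t_{k-1} − q_k·t_k, so r_k = a·s_k + b·t_k at every step:
  q = 2: r = 88, s = 1 − 2·0 = 1, t = 0 − 2·1 = -2  (check: 874·1 + 393·(-2) = 88)
  q = 4: r = 41, s = 0 − 4·1 = -4, t = 1 − 4·(-2) = 9  (check: 874·(-4) + 393·9 = 41)
  q = 2: r = 6, s = 1 − 2·(-4) = 9, t = -2 − 2·9 = -20  (check: 874·9 + 393·(-20) = 6)
  q = 6: r = 5, s = -4 − 6·9 = -58, t = 9 − 6·(-20) = 129  (check: 874·(-58) + 393·129 = 5)
  q = 1: r = 1, s = 9 − 1·(-58) = 67, t = -20 − 1·129 = -149  (check: 874·67 + 393·(-149) = 1)
The row with r = 1 (the gcd) gives the Bezout coefficients s = 67, t = -149.
Result: 874 · (67) + 393 · (-149) = 1.

gcd(874, 393) = 1; s = 67, t = -149 (check: 874·67 + 393·(-149) = 1).


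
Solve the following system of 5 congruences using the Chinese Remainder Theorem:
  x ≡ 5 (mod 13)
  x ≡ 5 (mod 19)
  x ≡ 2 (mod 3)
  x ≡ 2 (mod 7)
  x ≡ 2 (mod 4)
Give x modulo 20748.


Product of moduli M = 13 · 19 · 3 · 7 · 4 = 20748.
Merge one congruence at a time:
  Start: x ≡ 5 (mod 13).
  Combine with x ≡ 5 (mod 19); new modulus lcm = 247.
    Write x = 5 + 13·t and substitute into x ≡ 5 (mod 19): 13·t ≡ 5 − 5 = 0 (mod 19).
    The inverse of 13 mod 19 is 3 (since 13·3 = 39 = 2·19 + 1), so t ≡ 3·0 = 0 ≡ 0 (mod 19).
    Then x = 5 + 13·0 = 5, valid modulo lcm(13, 19) = 247: x ≡ 5 (mod 247).
  Combine with x ≡ 2 (mod 3); new modulus lcm = 741.
    Write x = 5 + 247·t and substitute into x ≡ 2 (mod 3): 247·t ≡ 2 − 5 = -3 (mod 3).
    Reduce coefficients mod 3: 1·t ≡ 0 (mod 3).
    So t ≡ 0 (mod 3).
    Then x = 5 + 247·0 = 5, valid modulo lcm(247, 3) = 741: x ≡ 5 (mod 741).
  Combine with x ≡ 2 (mod 7); new modulus lcm = 5187.
    Write x = 5 + 741·t and substitute into x ≡ 2 (mod 7): 741·t ≡ 2 − 5 = -3 (mod 7).
    Reduce coefficients mod 7: 6·t ≡ 4 (mod 7).
    The inverse of 6 mod 7 is 6 (since 6·6 = 36 = 5·7 + 1), so t ≡ 6·4 = 24 ≡ 3 (mod 7).
    Then x = 5 + 741·3 = 2228, valid modulo lcm(741, 7) = 5187: x ≡ 2228 (mod 5187).
  Combine with x ≡ 2 (mod 4); new modulus lcm = 20748.
    Write x = 2228 + 5187·t and substitute into x ≡ 2 (mod 4): 5187·t ≡ 2 − 2228 = -2226 (mod 4).
    Reduce coefficients mod 4: 3·t ≡ 2 (mod 4).
    The inverse of 3 mod 4 is 3 (since 3·3 = 9 = 2·4 + 1), so t ≡ 3·2 = 6 ≡ 2 (mod 4).
    Then x = 2228 + 5187·2 = 12602, valid modulo lcm(5187, 4) = 20748: x ≡ 12602 (mod 20748).
Verify against each original: 12602 mod 13 = 5, 12602 mod 19 = 5, 12602 mod 3 = 2, 12602 mod 7 = 2, 12602 mod 4 = 2.

x ≡ 12602 (mod 20748).


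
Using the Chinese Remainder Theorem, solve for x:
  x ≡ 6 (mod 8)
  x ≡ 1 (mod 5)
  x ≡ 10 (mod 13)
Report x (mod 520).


Moduli 8, 5, 13 are pairwise coprime; by CRT there is a unique solution modulo M = 8 · 5 · 13 = 520.
Solve pairwise, accumulating the modulus:
  Start with x ≡ 6 (mod 8).
  Combine with x ≡ 1 (mod 5): since gcd(8, 5) = 1, we get a unique residue mod 40.
    Write x = 6 + 8·t and substitute into x ≡ 1 (mod 5): 8·t ≡ 1 − 6 = -5 (mod 5).
    Reduce coefficients mod 5: 3·t ≡ 0 (mod 5).
    The inverse of 3 mod 5 is 2 (since 3·2 = 6 = 1·5 + 1), so t ≡ 2·0 = 0 ≡ 0 (mod 5).
    Then x = 6 + 8·0 = 6, valid modulo lcm(8, 5) = 40: x ≡ 6 (mod 40).
  Combine with x ≡ 10 (mod 13): since gcd(40, 13) = 1, we get a unique residue mod 520.
    Write x = 6 + 40·t and substitute into x ≡ 10 (mod 13): 40·t ≡ 10 − 6 = 4 (mod 13).
    Reduce coefficients mod 13: 1·t ≡ 4 (mod 13).
    So t ≡ 4 (mod 13).
    Then x = 6 + 40·4 = 166, valid modulo lcm(40, 13) = 520: x ≡ 166 (mod 520).
Verify: 166 mod 8 = 6 ✓, 166 mod 5 = 1 ✓, 166 mod 13 = 10 ✓.

x ≡ 166 (mod 520).


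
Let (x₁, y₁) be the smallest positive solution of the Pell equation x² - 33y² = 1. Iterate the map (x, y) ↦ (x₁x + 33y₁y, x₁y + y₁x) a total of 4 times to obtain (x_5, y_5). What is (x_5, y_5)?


Step 1: Find the fundamental solution (x₁, y₁) of x² - 33y² = 1.
  Expand √33 as a continued fraction. a₀ = ⌊√33⌋ = 5; iterate m_{k+1} = d_k·a_k − m_k, d_{k+1} = (33 − m_{k+1}²)/d_k, a_{k+1} = ⌊(a₀ + m_{k+1})/d_{k+1}⌋ (starting m₀ = 0, d₀ = 1), with convergents p_k = a_k·p_{k-1} + p_{k-2}, q_k = a_k·q_{k-1} + q_{k-2} (p₋₁ = 1, q₋₁ = 0):
  k = 0: a₀ = 5; p₀/q₀ = 5/1; p₀² − 33·q₀² = 25 − 33 = -8.
  k = 1: m = 5, d = 8, a = ⌊(5 + 5)/8⌋ = 1; p/q = (1·5 + 1)/(1·1 + 0) = 6/1; p² − 33·q² = 36 − 33 = 3.
  k = 2: m = 3, d = 3, a = ⌊(5 + 3)/3⌋ = 2; p/q = (2·6 + 5)/(2·1 + 1) = 17/3; p² − 33·q² = 289 − 297 = -8.
  k = 3: m = 3, d = 8, a = ⌊(5 + 3)/8⌋ = 1; p/q = (1·17 + 6)/(1·3 + 1) = 23/4; p² − 33·q² = 529 − 528 = 1.
  The first convergent with p² − 33·q² = 1 gives the fundamental solution (x₁, y₁) = (23, 4).
Step 2: Apply the recurrence (x_{n+1}, y_{n+1}) = (x₁x_n + 33y₁y_n, x₁y_n + y₁x_n) repeatedly.
  From (x_1, y_1) = (23, 4): x_2 = 23·23 + 33·4·4 = 1057; y_2 = 23·4 + 4·23 = 184.
  From (x_2, y_2) = (1057, 184): x_3 = 23·1057 + 33·4·184 = 48599; y_3 = 23·184 + 4·1057 = 8460.
  From (x_3, y_3) = (48599, 8460): x_4 = 23·48599 + 33·4·8460 = 2234497; y_4 = 23·8460 + 4·48599 = 388976.
  From (x_4, y_4) = (2234497, 388976): x_5 = 23·2234497 + 33·4·388976 = 102738263; y_5 = 23·388976 + 4·2234497 = 17884436.
Step 3: Verify x_5² - 33·y_5² = 10555150684257169 - 10555150684257168 = 1 (should be 1). ✓

(x_1, y_1) = (23, 4); (x_5, y_5) = (102738263, 17884436).


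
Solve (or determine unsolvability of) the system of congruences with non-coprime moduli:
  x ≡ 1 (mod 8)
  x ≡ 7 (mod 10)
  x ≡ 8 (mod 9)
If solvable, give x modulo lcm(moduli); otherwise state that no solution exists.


Moduli 8, 10, 9 are not pairwise coprime, so CRT works modulo lcm(m_i) when all pairwise compatibility conditions hold.
Pairwise compatibility: gcd(m_i, m_j) must divide a_i - a_j for every pair.
Merge one congruence at a time:
  Start: x ≡ 1 (mod 8).
  Combine with x ≡ 7 (mod 10): gcd(8, 10) = 2; 7 - 1 = 6, which IS divisible by 2, so compatible.
    Write x = 1 + 8·t and substitute into x ≡ 7 (mod 10): 8·t ≡ 7 − 1 = 6 (mod 10).
    Divide the congruence (and modulus) by g = 2: 4·t ≡ 3 (mod 5).
    The inverse of 4 mod 5 is 4 (since 4·4 = 16 = 3·5 + 1), so t ≡ 4·3 = 12 ≡ 2 (mod 5).
    Then x = 1 + 8·2 = 17, valid modulo lcm(8, 10) = 40: x ≡ 17 (mod 40).
  Combine with x ≡ 8 (mod 9): gcd(40, 9) = 1; 8 - 17 = -9, which IS divisible by 1, so compatible.
    Write x = 17 + 40·t and substitute into x ≡ 8 (mod 9): 40·t ≡ 8 − 17 = -9 (mod 9).
    Reduce coefficients mod 9: 4·t ≡ 0 (mod 9).
    The inverse of 4 mod 9 is 7 (since 4·7 = 28 = 3·9 + 1), so t ≡ 7·0 = 0 ≡ 0 (mod 9).
    Then x = 17 + 40·0 = 17, valid modulo lcm(40, 9) = 360: x ≡ 17 (mod 360).
Verify: 17 mod 8 = 1, 17 mod 10 = 7, 17 mod 9 = 8.

x ≡ 17 (mod 360).
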